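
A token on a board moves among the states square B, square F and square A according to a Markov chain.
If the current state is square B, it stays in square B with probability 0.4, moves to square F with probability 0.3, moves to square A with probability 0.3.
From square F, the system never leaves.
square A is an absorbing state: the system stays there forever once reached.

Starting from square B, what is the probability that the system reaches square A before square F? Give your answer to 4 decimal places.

0.5000

Let h(s) be the probability of absorption at square A starting from transient state s. Then h(square A) = 1 and h(square F) = 0. By first-step analysis:
h(square B) = 0.4·h(square B) + 0.3·0 + 0.3·1
Solving: h(square B) = 0.5000.
Starting from square B, the probability is 0.5000.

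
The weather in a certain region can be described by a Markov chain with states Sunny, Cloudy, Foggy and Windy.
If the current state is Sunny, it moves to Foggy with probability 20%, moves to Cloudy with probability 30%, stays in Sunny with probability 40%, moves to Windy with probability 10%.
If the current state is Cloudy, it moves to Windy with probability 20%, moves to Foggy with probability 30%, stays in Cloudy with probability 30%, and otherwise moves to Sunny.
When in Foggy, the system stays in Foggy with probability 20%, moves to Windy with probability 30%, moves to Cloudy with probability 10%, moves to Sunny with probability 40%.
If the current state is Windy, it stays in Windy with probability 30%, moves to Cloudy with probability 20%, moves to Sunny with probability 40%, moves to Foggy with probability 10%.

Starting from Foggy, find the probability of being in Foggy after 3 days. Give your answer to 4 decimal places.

Propagate the distribution vector 3 days from Foggy.
After 0 days: (0.0000, 0.0000, 1.0000, 0.0000)
After 1 day: (0.4000, 0.1000, 0.2000, 0.3000)
After 2 days: (0.3800, 0.2300, 0.1800, 0.2100)
After 3 days: (0.3540, 0.2430, 0.2020, 0.2010)
P(in Foggy after 3 days) = 0.2020

0.2020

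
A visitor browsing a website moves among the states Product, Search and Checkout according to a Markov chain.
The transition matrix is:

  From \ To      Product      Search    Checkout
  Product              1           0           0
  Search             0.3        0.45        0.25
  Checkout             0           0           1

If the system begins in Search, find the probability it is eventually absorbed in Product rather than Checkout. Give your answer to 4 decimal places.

0.5455

Let h(s) be the probability of absorption at Product starting from transient state s. Then h(Product) = 1 and h(Checkout) = 0. By first-step analysis:
h(Search) = 0.3·1 + 0.45·h(Search) + 0.25·0
Solving: h(Search) = 0.5455.
Starting from Search, the probability is 0.5455.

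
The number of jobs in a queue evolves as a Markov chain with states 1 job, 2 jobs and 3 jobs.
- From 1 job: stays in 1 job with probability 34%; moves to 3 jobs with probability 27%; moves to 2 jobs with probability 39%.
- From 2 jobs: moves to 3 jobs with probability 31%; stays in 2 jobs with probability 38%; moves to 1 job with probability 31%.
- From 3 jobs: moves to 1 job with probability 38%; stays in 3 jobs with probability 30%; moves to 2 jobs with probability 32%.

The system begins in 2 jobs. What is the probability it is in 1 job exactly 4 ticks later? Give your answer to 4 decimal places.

Propagate the distribution vector 4 ticks from 2 jobs.
After 0 ticks: (0.0000, 1.0000, 0.0000)
After 1 tick: (0.3100, 0.3800, 0.3100)
After 2 ticks: (0.3410, 0.3645, 0.2945)
After 3 ticks: (0.3408, 0.3657, 0.2934)
After 4 ticks: (0.3408, 0.3658, 0.2934)
P(in 1 job after 4 ticks) = 0.3408

0.3408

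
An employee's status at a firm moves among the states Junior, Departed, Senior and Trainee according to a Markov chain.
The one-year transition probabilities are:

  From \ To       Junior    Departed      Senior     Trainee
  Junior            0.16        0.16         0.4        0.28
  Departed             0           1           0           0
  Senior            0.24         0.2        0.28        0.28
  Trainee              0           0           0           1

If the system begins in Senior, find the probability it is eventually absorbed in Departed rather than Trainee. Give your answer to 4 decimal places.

Let h(s) be the probability of absorption at Departed starting from transient state s. Then h(Departed) = 1 and h(Trainee) = 0. By first-step analysis:
h(Junior) = 0.16·h(Junior) + 0.16·1 + 0.4·h(Senior) + 0.28·0
h(Senior) = 0.24·h(Junior) + 0.2·1 + 0.28·h(Senior) + 0.28·0
Solving: h(Junior) = 0.3836, h(Senior) = 0.4057.
Starting from Senior, the probability is 0.4057.

0.4057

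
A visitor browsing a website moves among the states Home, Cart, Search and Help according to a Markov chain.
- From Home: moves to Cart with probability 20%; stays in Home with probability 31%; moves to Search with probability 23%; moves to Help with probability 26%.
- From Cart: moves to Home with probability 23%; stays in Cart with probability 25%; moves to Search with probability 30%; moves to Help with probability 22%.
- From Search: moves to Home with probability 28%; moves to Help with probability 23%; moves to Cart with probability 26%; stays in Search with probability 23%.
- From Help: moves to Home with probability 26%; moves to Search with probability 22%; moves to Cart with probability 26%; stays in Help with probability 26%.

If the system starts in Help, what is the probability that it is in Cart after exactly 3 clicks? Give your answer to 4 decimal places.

0.2414

Propagate the distribution vector 3 clicks from Help.
After 0 clicks: (0.0000, 0.0000, 0.0000, 1.0000)
After 1 click: (0.2600, 0.2600, 0.2200, 0.2600)
After 2 clicks: (0.2696, 0.2418, 0.2456, 0.2430)
After 3 clicks: (0.2711, 0.2414, 0.2445, 0.2430)
P(in Cart after 3 clicks) = 0.2414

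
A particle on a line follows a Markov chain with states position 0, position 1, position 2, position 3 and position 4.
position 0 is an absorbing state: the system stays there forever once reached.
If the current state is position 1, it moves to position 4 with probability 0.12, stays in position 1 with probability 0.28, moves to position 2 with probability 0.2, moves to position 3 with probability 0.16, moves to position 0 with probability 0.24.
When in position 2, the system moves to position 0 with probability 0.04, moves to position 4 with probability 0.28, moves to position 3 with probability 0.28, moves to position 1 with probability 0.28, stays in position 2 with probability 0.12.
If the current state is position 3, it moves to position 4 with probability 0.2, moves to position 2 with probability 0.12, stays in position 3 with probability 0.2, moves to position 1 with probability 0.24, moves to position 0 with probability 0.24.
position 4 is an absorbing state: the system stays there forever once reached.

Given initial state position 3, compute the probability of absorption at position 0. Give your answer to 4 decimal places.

Let h(s) be the probability of absorption at position 0 starting from transient state s. Then h(position 0) = 1 and h(position 4) = 0. By first-step analysis:
h(position 1) = 0.24·1 + 0.28·h(position 1) + 0.2·h(position 2) + 0.16·h(position 3) + 0.12·0
h(position 2) = 0.04·1 + 0.28·h(position 1) + 0.12·h(position 2) + 0.28·h(position 3) + 0.28·0
h(position 3) = 0.24·1 + 0.24·h(position 1) + 0.12·h(position 2) + 0.2·h(position 3) + 0.2·0
Solving: h(position 1) = 0.5588, h(position 2) = 0.3907, h(position 3) = 0.5262.
Starting from position 3, the probability is 0.5262.

0.5262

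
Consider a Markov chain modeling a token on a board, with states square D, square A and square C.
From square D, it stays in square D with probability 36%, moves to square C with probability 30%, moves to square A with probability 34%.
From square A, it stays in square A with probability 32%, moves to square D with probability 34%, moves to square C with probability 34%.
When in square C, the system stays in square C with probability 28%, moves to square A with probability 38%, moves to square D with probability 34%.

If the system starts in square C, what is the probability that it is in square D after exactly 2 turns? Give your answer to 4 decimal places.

0.3468

Sum over the intermediate state after 1 turn:
P = P(square C→square D)·P(square D→square D) + P(square C→square A)·P(square A→square D) + P(square C→square C)·P(square C→square D)
  = 0.34×0.36 + 0.38×0.34 + 0.28×0.34
  = 0.1224 + 0.1292 + 0.0952 = 0.3468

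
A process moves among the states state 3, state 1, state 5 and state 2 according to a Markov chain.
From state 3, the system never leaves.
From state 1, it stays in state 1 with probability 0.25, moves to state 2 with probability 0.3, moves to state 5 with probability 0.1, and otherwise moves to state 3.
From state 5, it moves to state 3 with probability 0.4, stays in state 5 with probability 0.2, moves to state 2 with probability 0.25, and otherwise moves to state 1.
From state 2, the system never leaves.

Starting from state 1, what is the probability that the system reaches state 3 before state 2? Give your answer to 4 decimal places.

Let h(s) be the probability of absorption at state 3 starting from transient state s. Then h(state 3) = 1 and h(state 2) = 0. By first-step analysis:
h(state 1) = 0.35·1 + 0.25·h(state 1) + 0.1·h(state 5) + 0.3·0
h(state 5) = 0.4·1 + 0.15·h(state 1) + 0.2·h(state 5) + 0.25·0
Solving: h(state 1) = 0.5470, h(state 5) = 0.6026.
Starting from state 1, the probability is 0.5470.

0.5470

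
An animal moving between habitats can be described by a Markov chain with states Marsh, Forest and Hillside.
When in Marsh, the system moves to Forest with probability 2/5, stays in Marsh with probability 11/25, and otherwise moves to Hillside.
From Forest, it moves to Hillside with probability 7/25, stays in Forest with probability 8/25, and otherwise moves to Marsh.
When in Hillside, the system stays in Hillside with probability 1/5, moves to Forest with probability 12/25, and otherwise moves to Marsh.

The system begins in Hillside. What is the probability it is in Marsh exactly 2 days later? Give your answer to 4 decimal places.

0.3968

Sum over the intermediate state after 1 day:
P = P(Hillside→Marsh)·P(Marsh→Marsh) + P(Hillside→Forest)·P(Forest→Marsh) + P(Hillside→Hillside)·P(Hillside→Marsh)
  = 0.32×0.44 + 0.48×0.4 + 0.2×0.32
  = 0.1408 + 0.1920 + 0.0640 = 0.3968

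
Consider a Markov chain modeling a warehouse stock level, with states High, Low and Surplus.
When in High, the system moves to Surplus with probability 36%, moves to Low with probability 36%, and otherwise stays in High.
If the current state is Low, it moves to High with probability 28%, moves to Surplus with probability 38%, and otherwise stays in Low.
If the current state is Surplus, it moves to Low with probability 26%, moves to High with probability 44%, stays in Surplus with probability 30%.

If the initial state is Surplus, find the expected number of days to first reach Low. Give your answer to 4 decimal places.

Let t(s) be the expected number of days to first reach Low from state s, with t(Low) = 0. Conditioning on the first day:
t(High) = 1 + 0.28·t(High) + 0.36·t(Surplus)
t(Surplus) = 1 + 0.44·t(High) + 0.3·t(Surplus)
Solving: t(High) = 3.0671, t(Surplus) = 3.3565.
Expected days from Surplus to Low: 3.3565.

3.3565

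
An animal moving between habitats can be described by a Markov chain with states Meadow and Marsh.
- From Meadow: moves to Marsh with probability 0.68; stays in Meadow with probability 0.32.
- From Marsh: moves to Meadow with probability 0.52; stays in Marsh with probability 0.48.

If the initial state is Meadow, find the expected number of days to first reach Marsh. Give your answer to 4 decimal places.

Let t(s) be the expected number of days to first reach Marsh from state s, with t(Marsh) = 0. Conditioning on the first day:
t(Meadow) = 1 + 0.32·t(Meadow)
Solving: t(Meadow) = 1.4706.
Expected days from Meadow to Marsh: 1.4706.

1.4706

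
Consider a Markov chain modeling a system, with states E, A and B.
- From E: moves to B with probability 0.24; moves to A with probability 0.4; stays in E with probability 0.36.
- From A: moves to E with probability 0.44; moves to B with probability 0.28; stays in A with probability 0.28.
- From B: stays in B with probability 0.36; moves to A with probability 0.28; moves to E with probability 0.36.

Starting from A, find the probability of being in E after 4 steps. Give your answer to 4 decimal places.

0.3861

Propagate the distribution vector 4 steps from A.
After 0 steps: (0.0000, 1.0000, 0.0000)
After 1 step: (0.4400, 0.2800, 0.2800)
After 2 steps: (0.3824, 0.3328, 0.2848)
After 3 steps: (0.3866, 0.3259, 0.2875)
After 4 steps: (0.3861, 0.3264, 0.2875)
P(in E after 4 steps) = 0.3861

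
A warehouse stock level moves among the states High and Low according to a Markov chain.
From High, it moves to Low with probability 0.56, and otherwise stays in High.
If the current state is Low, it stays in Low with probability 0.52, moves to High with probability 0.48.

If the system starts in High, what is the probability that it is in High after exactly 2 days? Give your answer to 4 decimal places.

0.4624

Sum over the intermediate state after 1 day:
P = P(High→High)·P(High→High) + P(High→Low)·P(Low→High)
  = 0.44×0.44 + 0.56×0.48
  = 0.1936 + 0.2688 = 0.4624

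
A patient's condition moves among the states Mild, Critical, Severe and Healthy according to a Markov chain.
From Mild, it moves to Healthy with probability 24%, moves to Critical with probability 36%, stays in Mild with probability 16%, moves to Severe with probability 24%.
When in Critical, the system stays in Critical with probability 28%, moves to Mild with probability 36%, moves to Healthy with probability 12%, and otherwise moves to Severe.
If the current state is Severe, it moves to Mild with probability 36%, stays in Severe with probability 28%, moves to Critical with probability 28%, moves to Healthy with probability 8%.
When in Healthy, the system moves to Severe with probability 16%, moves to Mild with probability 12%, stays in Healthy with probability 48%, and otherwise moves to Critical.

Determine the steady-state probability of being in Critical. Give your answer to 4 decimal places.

Let the stationary distribution be π with π = πP and π_1 + π_2 + π_3 + π_4 = 1.
π_1 = 0.16·π_1 + 0.36·π_2 + 0.36·π_3 + 0.12·π_4
π_2 = 0.36·π_1 + 0.28·π_2 + 0.28·π_3 + 0.24·π_4
π_3 = 0.24·π_1 + 0.24·π_2 + 0.28·π_3 + 0.16·π_4
Solving with the normalization constraint gives π = (0.2558, 0.2916, 0.2316, 0.2210).
So the stationary probability of Critical is 0.2916.

0.2916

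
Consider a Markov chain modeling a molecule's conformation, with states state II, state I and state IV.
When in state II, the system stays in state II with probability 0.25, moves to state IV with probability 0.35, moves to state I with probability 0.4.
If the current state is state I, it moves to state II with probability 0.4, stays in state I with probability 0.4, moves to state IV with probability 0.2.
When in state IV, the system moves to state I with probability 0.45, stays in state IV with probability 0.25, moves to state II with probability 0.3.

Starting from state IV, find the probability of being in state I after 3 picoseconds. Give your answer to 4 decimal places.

0.4129

Propagate the distribution vector 3 picoseconds from state IV.
After 0 picoseconds: (0.0000, 0.0000, 1.0000)
After 1 picosecond: (0.3000, 0.4500, 0.2500)
After 2 picoseconds: (0.3300, 0.4125, 0.2575)
After 3 picoseconds: (0.3248, 0.4129, 0.2624)
P(in state I after 3 picoseconds) = 0.4129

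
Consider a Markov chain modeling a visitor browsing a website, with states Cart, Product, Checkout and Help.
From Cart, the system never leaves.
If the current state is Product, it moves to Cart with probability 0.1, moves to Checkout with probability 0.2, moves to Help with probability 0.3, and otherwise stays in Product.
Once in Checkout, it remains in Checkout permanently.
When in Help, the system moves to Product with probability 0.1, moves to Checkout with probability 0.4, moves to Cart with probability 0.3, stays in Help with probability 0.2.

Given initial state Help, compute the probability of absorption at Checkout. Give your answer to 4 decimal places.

0.5778

Let h(s) be the probability of absorption at Checkout starting from transient state s. Then h(Checkout) = 1 and h(Cart) = 0. By first-step analysis:
h(Product) = 0.1·0 + 0.4·h(Product) + 0.2·1 + 0.3·h(Help)
h(Help) = 0.3·0 + 0.1·h(Product) + 0.4·1 + 0.2·h(Help)
Solving: h(Product) = 0.6222, h(Help) = 0.5778.
Starting from Help, the probability is 0.5778.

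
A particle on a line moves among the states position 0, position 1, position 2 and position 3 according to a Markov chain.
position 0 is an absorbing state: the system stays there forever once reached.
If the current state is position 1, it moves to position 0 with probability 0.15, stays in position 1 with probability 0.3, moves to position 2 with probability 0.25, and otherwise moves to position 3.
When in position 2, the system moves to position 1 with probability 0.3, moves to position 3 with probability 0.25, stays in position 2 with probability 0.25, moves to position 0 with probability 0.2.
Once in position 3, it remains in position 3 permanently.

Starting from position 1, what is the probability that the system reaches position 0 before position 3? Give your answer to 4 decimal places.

0.3611

Let h(s) be the probability of absorption at position 0 starting from transient state s. Then h(position 0) = 1 and h(position 3) = 0. By first-step analysis:
h(position 1) = 0.15·1 + 0.3·h(position 1) + 0.25·h(position 2) + 0.3·0
h(position 2) = 0.2·1 + 0.3·h(position 1) + 0.25·h(position 2) + 0.25·0
Solving: h(position 1) = 0.3611, h(position 2) = 0.4111.
Starting from position 1, the probability is 0.3611.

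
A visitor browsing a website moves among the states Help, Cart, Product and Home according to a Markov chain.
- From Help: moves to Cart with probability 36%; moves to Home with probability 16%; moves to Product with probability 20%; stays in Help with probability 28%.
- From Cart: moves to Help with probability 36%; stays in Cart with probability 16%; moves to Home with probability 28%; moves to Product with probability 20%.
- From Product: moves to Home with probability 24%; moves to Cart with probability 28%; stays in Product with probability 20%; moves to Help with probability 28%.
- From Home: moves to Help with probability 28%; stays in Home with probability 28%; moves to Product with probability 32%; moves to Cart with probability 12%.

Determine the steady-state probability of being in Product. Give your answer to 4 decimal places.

0.2282

Let the stationary distribution be π with π = πP and π_1 + π_2 + π_3 + π_4 = 1.
π_1 = 0.28·π_1 + 0.36·π_2 + 0.28·π_3 + 0.28·π_4
π_2 = 0.36·π_1 + 0.16·π_2 + 0.28·π_3 + 0.12·π_4
π_3 = 0.2·π_1 + 0.2·π_2 + 0.2·π_3 + 0.32·π_4
Solving with the normalization constraint gives π = (0.2990, 0.2378, 0.2282, 0.2350).
So the stationary probability of Product is 0.2282.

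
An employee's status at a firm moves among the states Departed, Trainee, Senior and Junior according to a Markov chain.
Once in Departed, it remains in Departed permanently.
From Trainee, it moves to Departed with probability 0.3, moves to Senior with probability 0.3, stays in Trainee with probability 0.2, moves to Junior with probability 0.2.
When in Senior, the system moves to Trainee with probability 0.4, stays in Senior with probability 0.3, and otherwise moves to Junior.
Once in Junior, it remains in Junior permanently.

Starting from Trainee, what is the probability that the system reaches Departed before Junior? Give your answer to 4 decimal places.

0.4773

Let h(s) be the probability of absorption at Departed starting from transient state s. Then h(Departed) = 1 and h(Junior) = 0. By first-step analysis:
h(Trainee) = 0.3·1 + 0.2·h(Trainee) + 0.3·h(Senior) + 0.2·0
h(Senior) = 0.4·h(Trainee) + 0.3·h(Senior) + 0.3·0
Solving: h(Trainee) = 0.4773, h(Senior) = 0.2727.
Starting from Trainee, the probability is 0.4773.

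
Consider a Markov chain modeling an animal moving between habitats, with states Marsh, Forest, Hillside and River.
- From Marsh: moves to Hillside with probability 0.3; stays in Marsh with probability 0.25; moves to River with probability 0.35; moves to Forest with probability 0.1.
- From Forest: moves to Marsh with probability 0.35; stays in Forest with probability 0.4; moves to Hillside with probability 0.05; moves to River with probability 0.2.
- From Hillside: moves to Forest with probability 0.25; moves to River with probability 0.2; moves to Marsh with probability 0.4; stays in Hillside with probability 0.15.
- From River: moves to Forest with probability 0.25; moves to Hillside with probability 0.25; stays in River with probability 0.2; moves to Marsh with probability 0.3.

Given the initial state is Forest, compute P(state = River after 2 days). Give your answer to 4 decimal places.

Propagate the distribution vector 2 days from Forest.
After 0 days: (0.0000, 1.0000, 0.0000, 0.0000)
After 1 day: (0.3500, 0.4000, 0.0500, 0.2000)
After 2 days: (0.3075, 0.2575, 0.1825, 0.2525)
P(in River after 2 days) = 0.2525

0.2525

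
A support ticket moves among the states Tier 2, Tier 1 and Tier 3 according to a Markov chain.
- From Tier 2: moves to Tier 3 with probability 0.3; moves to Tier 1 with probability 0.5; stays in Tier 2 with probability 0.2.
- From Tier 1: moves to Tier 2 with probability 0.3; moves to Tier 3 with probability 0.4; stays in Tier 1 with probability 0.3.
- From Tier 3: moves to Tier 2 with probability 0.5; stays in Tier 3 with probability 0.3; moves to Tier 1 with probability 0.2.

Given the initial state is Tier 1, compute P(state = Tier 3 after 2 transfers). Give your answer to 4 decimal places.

0.3300

Sum over the intermediate state after 1 transfer:
P = P(Tier 1→Tier 2)·P(Tier 2→Tier 3) + P(Tier 1→Tier 1)·P(Tier 1→Tier 3) + P(Tier 1→Tier 3)·P(Tier 3→Tier 3)
  = 0.3×0.3 + 0.3×0.4 + 0.4×0.3
  = 0.0900 + 0.1200 + 0.1200 = 0.3300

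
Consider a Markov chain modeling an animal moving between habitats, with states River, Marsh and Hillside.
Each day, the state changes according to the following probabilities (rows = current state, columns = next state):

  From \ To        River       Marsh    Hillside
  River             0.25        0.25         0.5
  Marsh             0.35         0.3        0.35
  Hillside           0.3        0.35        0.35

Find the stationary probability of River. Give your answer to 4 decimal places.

Let the stationary distribution be π with π = πP and π_1 + π_2 + π_3 = 1.
π_1 = 0.25·π_1 + 0.35·π_2 + 0.3·π_3
π_2 = 0.25·π_1 + 0.3·π_2 + 0.35·π_3
Solving with the normalization constraint gives π = (0.3002, 0.3047, 0.3950).
So the stationary probability of River is 0.3002.

0.3002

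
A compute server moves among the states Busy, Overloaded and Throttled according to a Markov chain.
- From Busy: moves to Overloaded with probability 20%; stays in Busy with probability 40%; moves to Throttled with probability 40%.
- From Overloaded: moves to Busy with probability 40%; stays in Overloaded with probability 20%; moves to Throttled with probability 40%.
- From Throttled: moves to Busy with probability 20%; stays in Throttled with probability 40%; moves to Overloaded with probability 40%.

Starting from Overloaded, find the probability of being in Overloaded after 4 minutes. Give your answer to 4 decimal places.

Propagate the distribution vector 4 minutes from Overloaded.
After 0 minutes: (0.0000, 1.0000, 0.0000)
After 1 minute: (0.4000, 0.2000, 0.4000)
After 2 minutes: (0.3200, 0.2800, 0.4000)
After 3 minutes: (0.3200, 0.2800, 0.4000)
After 4 minutes: (0.3200, 0.2800, 0.4000)
P(in Overloaded after 4 minutes) = 0.2800

0.2800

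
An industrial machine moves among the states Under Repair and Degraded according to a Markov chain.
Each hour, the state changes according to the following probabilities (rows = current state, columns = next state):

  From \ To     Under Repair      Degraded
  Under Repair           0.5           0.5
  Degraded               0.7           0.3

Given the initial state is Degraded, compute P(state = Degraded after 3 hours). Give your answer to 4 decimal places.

Propagate the distribution vector 3 hours from Degraded.
After 0 hours: (0.0000, 1.0000)
After 1 hour: (0.7000, 0.3000)
After 2 hours: (0.5600, 0.4400)
After 3 hours: (0.5880, 0.4120)
P(in Degraded after 3 hours) = 0.4120

0.4120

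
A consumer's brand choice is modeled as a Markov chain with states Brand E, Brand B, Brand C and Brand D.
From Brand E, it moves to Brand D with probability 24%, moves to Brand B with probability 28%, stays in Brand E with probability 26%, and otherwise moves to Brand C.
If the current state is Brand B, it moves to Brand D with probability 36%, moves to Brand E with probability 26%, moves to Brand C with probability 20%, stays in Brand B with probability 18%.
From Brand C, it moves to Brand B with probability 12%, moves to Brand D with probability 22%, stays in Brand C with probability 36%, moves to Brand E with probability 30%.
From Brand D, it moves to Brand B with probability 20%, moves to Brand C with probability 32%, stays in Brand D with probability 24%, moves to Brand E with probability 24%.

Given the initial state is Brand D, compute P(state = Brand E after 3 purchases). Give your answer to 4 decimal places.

Propagate the distribution vector 3 purchases from Brand D.
After 0 purchases: (0.0000, 0.0000, 0.0000, 1.0000)
After 1 purchase: (0.2400, 0.2000, 0.3200, 0.2400)
After 2 purchases: (0.2680, 0.1896, 0.2848, 0.2576)
After 3 purchases: (0.2662, 0.1949, 0.2818, 0.2571)
P(in Brand E after 3 purchases) = 0.2662

0.2662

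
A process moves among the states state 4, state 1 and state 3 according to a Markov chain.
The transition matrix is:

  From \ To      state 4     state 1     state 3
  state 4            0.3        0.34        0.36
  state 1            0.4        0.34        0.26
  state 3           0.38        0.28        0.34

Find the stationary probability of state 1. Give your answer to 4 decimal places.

Let the stationary distribution be π with π = πP and π_1 + π_2 + π_3 = 1.
π_1 = 0.3·π_1 + 0.4·π_2 + 0.38·π_3
π_2 = 0.34·π_1 + 0.34·π_2 + 0.28·π_3
Solving with the normalization constraint gives π = (0.3578, 0.3207, 0.3215).
So the stationary probability of state 1 is 0.3207.

0.3207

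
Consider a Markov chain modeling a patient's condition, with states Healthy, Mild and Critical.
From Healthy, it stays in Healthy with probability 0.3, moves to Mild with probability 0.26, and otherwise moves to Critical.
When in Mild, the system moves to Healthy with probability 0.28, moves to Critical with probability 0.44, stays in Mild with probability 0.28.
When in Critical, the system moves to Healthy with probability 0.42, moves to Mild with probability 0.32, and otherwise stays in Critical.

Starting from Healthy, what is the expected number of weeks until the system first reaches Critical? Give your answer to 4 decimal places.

Let t(s) be the expected number of weeks to first reach Critical from state s, with t(Critical) = 0. Conditioning on the first week:
t(Healthy) = 1 + 0.3·t(Healthy) + 0.26·t(Mild)
t(Mild) = 1 + 0.28·t(Healthy) + 0.28·t(Mild)
Solving: t(Healthy) = 2.2727, t(Mild) = 2.2727.
Expected weeks from Healthy to Critical: 2.2727.

2.2727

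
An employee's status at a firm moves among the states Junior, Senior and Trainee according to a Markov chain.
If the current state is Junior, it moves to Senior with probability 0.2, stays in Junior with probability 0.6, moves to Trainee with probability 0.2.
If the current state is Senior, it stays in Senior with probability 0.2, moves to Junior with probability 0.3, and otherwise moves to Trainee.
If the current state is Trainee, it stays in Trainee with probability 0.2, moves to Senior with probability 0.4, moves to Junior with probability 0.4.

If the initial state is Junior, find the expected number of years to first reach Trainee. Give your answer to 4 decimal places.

3.8462

Let t(s) be the expected number of years to first reach Trainee from state s, with t(Trainee) = 0. Conditioning on the first year:
t(Junior) = 1 + 0.6·t(Junior) + 0.2·t(Senior)
t(Senior) = 1 + 0.3·t(Junior) + 0.2·t(Senior)
Solving: t(Junior) = 3.8462, t(Senior) = 2.6923.
Expected years from Junior to Trainee: 3.8462.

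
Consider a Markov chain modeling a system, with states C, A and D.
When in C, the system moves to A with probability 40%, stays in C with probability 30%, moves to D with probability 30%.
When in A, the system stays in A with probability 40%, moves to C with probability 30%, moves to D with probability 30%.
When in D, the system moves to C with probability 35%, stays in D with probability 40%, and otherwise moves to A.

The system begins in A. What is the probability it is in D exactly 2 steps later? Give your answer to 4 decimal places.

Sum over the intermediate state after 1 step:
P = P(A→C)·P(C→D) + P(A→A)·P(A→D) + P(A→D)·P(D→D)
  = 0.3×0.3 + 0.4×0.3 + 0.3×0.4
  = 0.0900 + 0.1200 + 0.1200 = 0.3300

0.3300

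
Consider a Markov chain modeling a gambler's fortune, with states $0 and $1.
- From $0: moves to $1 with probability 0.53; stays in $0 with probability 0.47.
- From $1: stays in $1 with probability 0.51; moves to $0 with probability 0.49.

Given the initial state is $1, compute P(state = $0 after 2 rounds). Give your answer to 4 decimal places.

0.4802

Sum over the intermediate state after 1 round:
P = P($1→$0)·P($0→$0) + P($1→$1)·P($1→$0)
  = 0.49×0.47 + 0.51×0.49
  = 0.2303 + 0.2499 = 0.4802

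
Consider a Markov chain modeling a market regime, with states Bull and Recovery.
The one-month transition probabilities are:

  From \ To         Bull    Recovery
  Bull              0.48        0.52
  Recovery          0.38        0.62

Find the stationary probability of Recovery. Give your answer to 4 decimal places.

Let the stationary distribution be π with π = πP and π_1 + π_2 = 1.
π_1 = 0.48·π_1 + 0.38·π_2
Solving with the normalization constraint gives π = (0.4222, 0.5778).
So the stationary probability of Recovery is 0.5778.

0.5778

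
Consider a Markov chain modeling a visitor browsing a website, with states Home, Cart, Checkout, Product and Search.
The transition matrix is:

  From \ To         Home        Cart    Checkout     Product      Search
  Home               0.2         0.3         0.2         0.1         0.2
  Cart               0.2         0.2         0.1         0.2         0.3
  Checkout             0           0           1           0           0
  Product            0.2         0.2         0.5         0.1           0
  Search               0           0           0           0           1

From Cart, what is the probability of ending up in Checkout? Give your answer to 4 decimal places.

Let h(s) be the probability of absorption at Checkout starting from transient state s. Then h(Checkout) = 1 and h(Search) = 0. By first-step analysis:
h(Home) = 0.2·h(Home) + 0.3·h(Cart) + 0.2·1 + 0.1·h(Product) + 0.2·0
h(Cart) = 0.2·h(Home) + 0.2·h(Cart) + 0.1·1 + 0.2·h(Product) + 0.3·0
h(Product) = 0.2·h(Home) + 0.2·h(Cart) + 0.5·1 + 0.1·h(Product)
Solving: h(Home) = 0.5131, h(Cart) = 0.4454, h(Product) = 0.7686.
Starting from Cart, the probability is 0.4454.

0.4454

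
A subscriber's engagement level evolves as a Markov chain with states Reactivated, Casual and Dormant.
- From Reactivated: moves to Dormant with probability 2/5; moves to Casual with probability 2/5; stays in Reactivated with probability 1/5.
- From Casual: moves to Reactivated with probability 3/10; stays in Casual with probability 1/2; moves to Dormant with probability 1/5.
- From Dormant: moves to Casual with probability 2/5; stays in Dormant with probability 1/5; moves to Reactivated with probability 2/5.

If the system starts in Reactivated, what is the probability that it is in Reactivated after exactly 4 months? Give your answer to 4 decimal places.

0.2972

Propagate the distribution vector 4 months from Reactivated.
After 0 months: (1.0000, 0.0000, 0.0000)
After 1 month: (0.2000, 0.4000, 0.4000)
After 2 months: (0.3200, 0.4400, 0.2400)
After 3 months: (0.2920, 0.4440, 0.2640)
After 4 months: (0.2972, 0.4444, 0.2584)
P(in Reactivated after 4 months) = 0.2972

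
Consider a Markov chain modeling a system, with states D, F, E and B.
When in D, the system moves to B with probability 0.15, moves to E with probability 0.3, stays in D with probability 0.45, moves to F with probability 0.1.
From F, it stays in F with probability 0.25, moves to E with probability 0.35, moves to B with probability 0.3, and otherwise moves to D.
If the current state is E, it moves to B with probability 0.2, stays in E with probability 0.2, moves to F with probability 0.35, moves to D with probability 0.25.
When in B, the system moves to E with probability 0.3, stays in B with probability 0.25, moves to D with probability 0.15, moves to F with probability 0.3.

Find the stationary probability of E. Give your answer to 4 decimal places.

Let the stationary distribution be π with π = πP and π_1 + π_2 + π_3 + π_4 = 1.
π_1 = 0.45·π_1 + 0.1·π_2 + 0.25·π_3 + 0.15·π_4
π_2 = 0.1·π_1 + 0.25·π_2 + 0.35·π_3 + 0.3·π_4
π_3 = 0.3·π_1 + 0.35·π_2 + 0.2·π_3 + 0.3·π_4
Solving with the normalization constraint gives π = (0.2367, 0.2542, 0.2843, 0.2248).
So the stationary probability of E is 0.2843.

0.2843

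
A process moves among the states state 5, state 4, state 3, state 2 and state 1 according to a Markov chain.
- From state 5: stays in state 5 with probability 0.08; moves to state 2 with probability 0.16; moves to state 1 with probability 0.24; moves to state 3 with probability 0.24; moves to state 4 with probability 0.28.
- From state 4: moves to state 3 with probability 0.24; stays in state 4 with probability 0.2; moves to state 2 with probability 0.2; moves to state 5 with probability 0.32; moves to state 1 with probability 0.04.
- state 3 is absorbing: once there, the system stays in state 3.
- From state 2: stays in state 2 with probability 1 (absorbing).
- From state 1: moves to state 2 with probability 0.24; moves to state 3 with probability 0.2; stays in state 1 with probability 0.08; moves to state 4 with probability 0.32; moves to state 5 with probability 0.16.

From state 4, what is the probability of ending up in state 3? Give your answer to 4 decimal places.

0.5493

Let h(s) be the probability of absorption at state 3 starting from transient state s. Then h(state 3) = 1 and h(state 2) = 0. By first-step analysis:
h(state 5) = 0.08·h(state 5) + 0.28·h(state 4) + 0.24·1 + 0.16·0 + 0.24·h(state 1)
h(state 4) = 0.32·h(state 5) + 0.2·h(state 4) + 0.24·1 + 0.2·0 + 0.04·h(state 1)
h(state 1) = 0.16·h(state 5) + 0.32·h(state 4) + 0.2·1 + 0.24·0 + 0.08·h(state 1)
Solving: h(state 5) = 0.5600, h(state 4) = 0.5493, h(state 1) = 0.5058.
Starting from state 4, the probability is 0.5493.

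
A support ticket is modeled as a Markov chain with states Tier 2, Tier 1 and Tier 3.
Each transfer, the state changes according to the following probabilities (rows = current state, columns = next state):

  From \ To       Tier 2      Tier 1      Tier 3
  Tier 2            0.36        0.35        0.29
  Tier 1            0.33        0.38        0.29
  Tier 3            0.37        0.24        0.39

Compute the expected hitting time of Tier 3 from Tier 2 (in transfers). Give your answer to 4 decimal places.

3.4483

Let t(s) be the expected number of transfers to first reach Tier 3 from state s, with t(Tier 3) = 0. Conditioning on the first transfer:
t(Tier 2) = 1 + 0.36·t(Tier 2) + 0.35·t(Tier 1)
t(Tier 1) = 1 + 0.33·t(Tier 2) + 0.38·t(Tier 1)
Solving: t(Tier 2) = 3.4483, t(Tier 1) = 3.4483.
Expected transfers from Tier 2 to Tier 3: 3.4483.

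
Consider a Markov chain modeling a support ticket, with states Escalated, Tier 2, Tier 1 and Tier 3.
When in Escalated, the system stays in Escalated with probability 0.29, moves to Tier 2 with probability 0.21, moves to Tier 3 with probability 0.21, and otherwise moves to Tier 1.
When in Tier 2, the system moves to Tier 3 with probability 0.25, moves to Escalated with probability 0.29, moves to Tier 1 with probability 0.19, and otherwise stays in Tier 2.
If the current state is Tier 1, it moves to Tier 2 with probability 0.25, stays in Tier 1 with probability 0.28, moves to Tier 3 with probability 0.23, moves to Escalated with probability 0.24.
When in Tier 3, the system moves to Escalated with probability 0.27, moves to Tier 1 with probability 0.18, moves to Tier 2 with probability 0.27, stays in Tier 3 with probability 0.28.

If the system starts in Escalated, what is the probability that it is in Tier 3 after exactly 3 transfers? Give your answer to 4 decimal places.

Propagate the distribution vector 3 transfers from Escalated.
After 0 transfers: (1.0000, 0.0000, 0.0000, 0.0000)
After 1 transfer: (0.2900, 0.2100, 0.2900, 0.2100)
After 2 transfers: (0.2713, 0.2468, 0.2430, 0.2389)
After 3 transfers: (0.2731, 0.2489, 0.2366, 0.2415)
P(in Tier 3 after 3 transfers) = 0.2415

0.2415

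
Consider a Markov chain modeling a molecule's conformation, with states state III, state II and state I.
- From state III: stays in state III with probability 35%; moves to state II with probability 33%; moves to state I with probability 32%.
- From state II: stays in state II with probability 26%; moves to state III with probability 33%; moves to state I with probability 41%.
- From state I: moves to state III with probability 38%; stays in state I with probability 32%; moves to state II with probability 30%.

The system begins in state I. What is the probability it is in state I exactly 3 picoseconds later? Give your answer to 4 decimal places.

0.3469

Propagate the distribution vector 3 picoseconds from state I.
After 0 picoseconds: (0.0000, 0.0000, 1.0000)
After 1 picosecond: (0.3800, 0.3000, 0.3200)
After 2 picoseconds: (0.3536, 0.2994, 0.3470)
After 3 picoseconds: (0.3544, 0.2986, 0.3469)
P(in state I after 3 picoseconds) = 0.3469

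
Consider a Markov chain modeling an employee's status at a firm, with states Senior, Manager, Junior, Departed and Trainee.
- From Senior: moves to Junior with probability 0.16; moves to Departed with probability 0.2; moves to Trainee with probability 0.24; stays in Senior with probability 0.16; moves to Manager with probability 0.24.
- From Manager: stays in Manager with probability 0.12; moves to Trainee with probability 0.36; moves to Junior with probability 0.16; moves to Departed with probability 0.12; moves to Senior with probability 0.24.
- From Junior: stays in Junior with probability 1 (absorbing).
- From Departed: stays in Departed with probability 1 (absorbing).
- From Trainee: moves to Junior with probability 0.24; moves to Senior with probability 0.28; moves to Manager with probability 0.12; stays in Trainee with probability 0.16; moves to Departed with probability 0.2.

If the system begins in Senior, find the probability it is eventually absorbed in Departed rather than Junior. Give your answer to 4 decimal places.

Let h(s) be the probability of absorption at Departed starting from transient state s. Then h(Departed) = 1 and h(Junior) = 0. By first-step analysis:
h(Senior) = 0.16·h(Senior) + 0.24·h(Manager) + 0.16·0 + 0.2·1 + 0.24·h(Trainee)
h(Manager) = 0.24·h(Senior) + 0.12·h(Manager) + 0.16·0 + 0.12·1 + 0.36·h(Trainee)
h(Trainee) = 0.28·h(Senior) + 0.12·h(Manager) + 0.24·0 + 0.2·1 + 0.16·h(Trainee)
Solving: h(Senior) = 0.5075, h(Manager) = 0.4688, h(Trainee) = 0.4742.
Starting from Senior, the probability is 0.5075.

0.5075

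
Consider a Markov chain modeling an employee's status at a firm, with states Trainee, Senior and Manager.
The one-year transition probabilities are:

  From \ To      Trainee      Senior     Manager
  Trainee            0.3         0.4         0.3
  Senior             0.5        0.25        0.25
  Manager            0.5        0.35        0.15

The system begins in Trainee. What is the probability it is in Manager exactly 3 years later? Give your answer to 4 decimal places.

0.2485

Propagate the distribution vector 3 years from Trainee.
After 0 years: (1.0000, 0.0000, 0.0000)
After 1 year: (0.3000, 0.4000, 0.3000)
After 2 years: (0.4400, 0.3250, 0.2350)
After 3 years: (0.4120, 0.3395, 0.2485)
P(in Manager after 3 years) = 0.2485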